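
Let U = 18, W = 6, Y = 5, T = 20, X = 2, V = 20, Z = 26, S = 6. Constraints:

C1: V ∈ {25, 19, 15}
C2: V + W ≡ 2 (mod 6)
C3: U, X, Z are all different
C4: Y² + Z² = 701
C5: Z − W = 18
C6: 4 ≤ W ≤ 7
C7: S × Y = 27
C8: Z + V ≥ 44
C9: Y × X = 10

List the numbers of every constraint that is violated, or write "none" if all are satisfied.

Constraints 1, 5, 7 are violated.

C1: V = 20 is not in {25, 19, 15} — violated.
C2: V + W = 26; 26 mod 6 = 2 — OK.
C3: values 18, 2, 26 are pairwise distinct — OK.
C4: Y² + Z² = 5² + 26² = 25 + 676 = 701 — OK.
C5: Z − W = 26 − 6 = 20, not 18 — violated.
C6: W = 6 lies in [4, 7] — OK.
C7: S × Y = 6 × 5 = 30, not 27 — violated.
C8: Z + V = 26 + 20 = 46; 46 ≥ 44 — OK.
C9: Y × X = 5 × 2 = 10 — OK.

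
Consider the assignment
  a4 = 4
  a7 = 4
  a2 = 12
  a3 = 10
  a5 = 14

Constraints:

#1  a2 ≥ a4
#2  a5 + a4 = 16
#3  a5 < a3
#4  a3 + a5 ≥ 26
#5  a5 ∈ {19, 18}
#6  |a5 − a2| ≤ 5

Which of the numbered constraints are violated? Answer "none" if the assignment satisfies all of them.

#1 a2 = 12, a4 = 4; 12 ≥ 4 — OK.
#2 a5 + a4 = 14 + 4 = 18, not 16 — violated.
#3 a5 = 14, a3 = 10; 14 ≥ 10 (want <) — violated.
#4 a3 + a5 = 10 + 14 = 24; 24 < 26, bound 26 not met — violated.
#5 a5 = 14 is not in {19, 18} — violated.
#6 |14 − 12| = 2; 2 ≤ 5 — OK.

Violated: 2, 3, 4, 5.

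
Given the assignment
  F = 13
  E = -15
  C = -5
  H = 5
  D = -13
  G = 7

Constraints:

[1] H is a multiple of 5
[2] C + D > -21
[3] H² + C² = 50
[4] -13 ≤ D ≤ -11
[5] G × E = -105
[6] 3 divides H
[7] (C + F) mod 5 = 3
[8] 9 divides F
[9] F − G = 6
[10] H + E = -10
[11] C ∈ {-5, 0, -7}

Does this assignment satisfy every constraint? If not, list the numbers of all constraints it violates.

No — constraints 6 and 8 are not satisfied.

[1] 5 / 5 = 1, so 5 divides 5 — holds.
[2] C + D = -5 + (-13) = -18; -18 > -21 — holds.
[3] H² + C² = 5² + (-5)² = 25 + 25 = 50 — holds.
[4] D = -13 lies in [-13, -11] — holds.
[5] G × E = 7 × (-15) = -105 — holds.
[6] 5 = 3×1 + 2, so 3 does not divide 5 — fails.
[7] C + F = 8; 8 mod 5 = 3 — holds.
[8] 13 = 9×1 + 4, so 9 does not divide 13 — fails.
[9] F − G = 13 − 7 = 6 — holds.
[10] H + E = 5 + (-15) = -10 — holds.
[11] C = -5 is in {-5, 0, -7} — holds.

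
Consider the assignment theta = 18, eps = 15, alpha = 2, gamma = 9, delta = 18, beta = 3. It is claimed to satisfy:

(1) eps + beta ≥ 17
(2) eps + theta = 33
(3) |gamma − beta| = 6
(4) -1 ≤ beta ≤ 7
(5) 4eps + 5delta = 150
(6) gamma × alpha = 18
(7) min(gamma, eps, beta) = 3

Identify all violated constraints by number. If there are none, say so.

Yes — all constraints hold.

(1) eps + beta = 15 + 3 = 18; 18 ≥ 17  ✔
(2) eps + theta = 15 + 18 = 33  ✔
(3) |9 − 3| = 6  ✔
(4) beta = 3 lies in [-1, 7]  ✔
(5) 4eps + 5delta = 4(15) + 5(18) = 150  ✔
(6) gamma × alpha = 9 × 2 = 18  ✔
(7) min(9, 15, 3) = 3  ✔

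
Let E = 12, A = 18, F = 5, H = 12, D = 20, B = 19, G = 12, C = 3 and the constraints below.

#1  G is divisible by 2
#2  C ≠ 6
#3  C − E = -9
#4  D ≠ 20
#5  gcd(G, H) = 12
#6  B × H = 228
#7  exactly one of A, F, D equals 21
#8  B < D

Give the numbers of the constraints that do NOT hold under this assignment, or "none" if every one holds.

#1 12 / 2 = 6, so 2 divides 12  yes
#2 C = 3, and 3 ≠ 6  yes
#3 C − E = 3 − 12 = -9  yes
#4 D = 20, but 20 is required to differ  no
#5 gcd(12, 12) = 12  yes
#6 B × H = 19 × 12 = 228  yes
#7 A=18, F=5, D=20; 0 of them equal 21, not exactly one  no
#8 B = 19, D = 20; 19 < 20  yes

Constraints 4 and 7 do not hold.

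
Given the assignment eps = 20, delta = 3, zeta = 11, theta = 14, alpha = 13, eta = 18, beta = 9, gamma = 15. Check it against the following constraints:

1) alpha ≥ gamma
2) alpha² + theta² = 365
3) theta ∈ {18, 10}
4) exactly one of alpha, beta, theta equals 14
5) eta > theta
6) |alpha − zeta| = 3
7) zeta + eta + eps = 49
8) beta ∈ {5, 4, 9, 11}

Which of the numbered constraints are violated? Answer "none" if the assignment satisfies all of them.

Violated: 1, 3, 6.

1) alpha = 13, gamma = 15; 13 < 15 (want ≥) — does not hold.
2) alpha² + theta² = 13² + 14² = 169 + 196 = 365 — holds.
3) theta = 14 is not in {18, 10} — does not hold.
4) alpha=13, beta=9, theta=14; 1 of them equals 14 — holds.
5) eta = 18, theta = 14; 18 > 14 — holds.
6) |13 − 11| = 2, not 3 — does not hold.
7) zeta + eta + eps = 11 + 18 + 20 = 49 — holds.
8) beta = 9 is in {5, 4, 9, 11} — holds.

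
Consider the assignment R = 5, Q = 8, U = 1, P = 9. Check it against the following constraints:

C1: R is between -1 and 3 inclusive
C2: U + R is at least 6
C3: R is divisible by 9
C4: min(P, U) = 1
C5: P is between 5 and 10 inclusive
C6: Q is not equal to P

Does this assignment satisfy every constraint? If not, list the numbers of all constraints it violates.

Violated: 1 and 3.

C1: R = 5 is outside [-1, 3]  false
C2: U + R = 1 + 5 = 6; 6 ≥ 6  true
C3: 5 = 9*0 + 5, so 9 does not divide 5  false
C4: min(9, 1) = 1  true
C5: P = 9 lies in [5, 10]  true
C6: Q = 8, P = 9; distinct  true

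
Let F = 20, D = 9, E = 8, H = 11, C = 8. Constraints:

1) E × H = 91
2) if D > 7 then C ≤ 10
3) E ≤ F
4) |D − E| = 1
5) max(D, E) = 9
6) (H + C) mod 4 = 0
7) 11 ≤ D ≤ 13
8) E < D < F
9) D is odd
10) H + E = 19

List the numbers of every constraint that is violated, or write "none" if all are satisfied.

The assignment fails constraints 1, 6, and 7.

1) E × H = 8 × 11 = 88, not 91  ✘
2) D = 9 > 7, so we need C ≤ 10; C = 8 ≤ 10  ✔
3) E = 8, F = 20; 8 ≤ 20  ✔
4) |9 − 8| = 1  ✔
5) max(9, 8) = 9  ✔
6) H + C = 19; 19 mod 4 = 3, not 0  ✘
7) D = 9 is outside [11, 13]  ✘
8) values 8 < 9 < 20  ✔
9) D = 9 is odd  ✔
10) H + E = 11 + 8 = 19  ✔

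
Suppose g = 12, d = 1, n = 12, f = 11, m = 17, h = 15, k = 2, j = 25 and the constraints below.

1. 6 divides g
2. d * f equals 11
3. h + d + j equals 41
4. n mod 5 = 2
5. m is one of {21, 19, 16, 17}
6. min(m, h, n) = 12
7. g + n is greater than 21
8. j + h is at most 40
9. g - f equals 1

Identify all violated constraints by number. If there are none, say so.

1. 12 / 6 = 2, so 6 divides 12 — holds.
2. d * f = 1 * 11 = 11 — holds.
3. h + d + j = 15 + 1 + 25 = 41 — holds.
4. 12 mod 5 = 2 — holds.
5. m = 17 is in {21, 19, 16, 17} — holds.
6. min(17, 15, 12) = 12 — holds.
7. g + n = 12 + 12 = 24; 24 > 21 — holds.
8. j + h = 25 + 15 = 40; 40 ≤ 40 — holds.
9. g - f = 12 - 11 = 1 — holds.

The assignment satisfies every constraint.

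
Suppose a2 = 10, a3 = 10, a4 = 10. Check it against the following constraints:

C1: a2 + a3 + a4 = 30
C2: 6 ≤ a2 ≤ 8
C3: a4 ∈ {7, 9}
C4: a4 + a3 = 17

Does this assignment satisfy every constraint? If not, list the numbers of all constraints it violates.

C1: a2 + a3 + a4 = 10 + 10 + 10 = 30  ✔
C2: a2 = 10 is outside [6, 8]  ✘
C3: a4 = 10 is not in {7, 9}  ✘
C4: a4 + a3 = 10 + 10 = 20, not 17  ✘

Constraints 2, 3, and 4 do not hold.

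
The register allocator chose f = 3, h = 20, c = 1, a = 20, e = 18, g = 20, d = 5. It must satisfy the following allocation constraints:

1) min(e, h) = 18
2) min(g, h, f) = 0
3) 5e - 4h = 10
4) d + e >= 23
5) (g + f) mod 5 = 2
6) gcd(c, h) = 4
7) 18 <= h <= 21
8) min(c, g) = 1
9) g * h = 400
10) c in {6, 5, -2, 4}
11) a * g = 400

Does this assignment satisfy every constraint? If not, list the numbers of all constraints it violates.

Violated: 2, 5, 6, 10.

1) min(18, 20) = 18  ✓
2) min(20, 20, 3) = 3, not 0  ✗
3) 5e - 4h = 5(18) - 4(20) = 10  ✓
4) d + e = 5 + 18 = 23; 23 ≥ 23  ✓
5) g + f = 23; 23 mod 5 = 3, not 2  ✗
6) gcd(1, 20) = 1, not 4  ✗
7) h = 20 lies in [18, 21]  ✓
8) min(1, 20) = 1  ✓
9) g * h = 20 * 20 = 400  ✓
10) c = 1 is not in {6, 5, -2, 4}  ✗
11) a * g = 20 * 20 = 400  ✓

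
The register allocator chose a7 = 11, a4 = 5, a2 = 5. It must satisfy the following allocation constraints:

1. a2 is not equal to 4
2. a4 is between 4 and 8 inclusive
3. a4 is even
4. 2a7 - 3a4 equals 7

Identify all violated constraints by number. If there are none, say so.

1. a2 = 5, and 5 ≠ 4 — holds.
2. a4 = 5 lies in [4, 8] — holds.
3. a4 = 5 is odd — does not hold.
4. 2a7 - 3a4 = 2(11) - 3(5) = 7 — holds.

Violated: 3.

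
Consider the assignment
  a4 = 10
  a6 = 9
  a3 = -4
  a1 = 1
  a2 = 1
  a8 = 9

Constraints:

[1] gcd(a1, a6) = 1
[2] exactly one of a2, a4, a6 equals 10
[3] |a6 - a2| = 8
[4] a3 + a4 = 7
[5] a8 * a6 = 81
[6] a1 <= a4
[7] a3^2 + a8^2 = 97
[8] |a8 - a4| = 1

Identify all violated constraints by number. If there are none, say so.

The assignment fails constraint 4.

[1] gcd(1, 9) = 1 — holds.
[2] a2=1, a4=10, a6=9; 1 of them equals 10 — holds.
[3] |9 - 1| = 8 — holds.
[4] a3 + a4 = -4 + 10 = 6, not 7 — fails.
[5] a8 * a6 = 9 * 9 = 81 — holds.
[6] a1 = 1, a4 = 10; 1 ≤ 10 — holds.
[7] a3^2 + a8^2 = (-4)^2 + 9^2 = 16 + 81 = 97 — holds.
[8] |9 - 10| = 1 — holds.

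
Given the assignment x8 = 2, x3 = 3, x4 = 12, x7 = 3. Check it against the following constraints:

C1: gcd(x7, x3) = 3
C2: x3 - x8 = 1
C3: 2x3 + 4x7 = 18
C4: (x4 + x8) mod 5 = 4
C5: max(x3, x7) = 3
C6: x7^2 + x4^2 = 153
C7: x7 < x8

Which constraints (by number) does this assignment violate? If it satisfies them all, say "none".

The assignment fails constraint 7.

C1: gcd(3, 3) = 3  OK
C2: x3 - x8 = 3 - 2 = 1  OK
C3: 2x3 + 4x7 = 2(3) + 4(3) = 18  OK
C4: x4 + x8 = 14; 14 mod 5 = 4  OK
C5: max(3, 3) = 3  OK
C6: x7^2 + x4^2 = 3^2 + 12^2 = 9 + 144 = 153  OK
C7: x7 = 3, x8 = 2; 3 ≥ 2 (want <)  FAIL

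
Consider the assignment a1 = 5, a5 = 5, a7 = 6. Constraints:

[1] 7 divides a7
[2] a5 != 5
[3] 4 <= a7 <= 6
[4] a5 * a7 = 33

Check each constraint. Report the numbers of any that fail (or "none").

Violated: 1, 2, and 4.

[1] 6 = 7*0 + 6, so 7 does not divide 6 — violated.
[2] a5 = 5, but 5 is required to differ — violated.
[3] a7 = 6 lies in [4, 6] — satisfied.
[4] a5 * a7 = 5 * 6 = 30, not 33 — violated.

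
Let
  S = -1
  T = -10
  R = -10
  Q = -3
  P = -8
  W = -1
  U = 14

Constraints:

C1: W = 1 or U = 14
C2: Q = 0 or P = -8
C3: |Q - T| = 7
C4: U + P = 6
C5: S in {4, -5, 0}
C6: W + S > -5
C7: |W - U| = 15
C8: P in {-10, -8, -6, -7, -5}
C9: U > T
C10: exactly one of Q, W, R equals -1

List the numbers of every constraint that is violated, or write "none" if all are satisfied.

C1: W = -1 ≠ 1, but U = 14 = 14 (second disjunct) — holds.
C2: Q = -3 ≠ 0, but P = -8 = -8 (second disjunct) — holds.
C3: |-3 - (-10)| = 7 — holds.
C4: U + P = 14 + (-8) = 6 — holds.
C5: S = -1 is not in {4, -5, 0} — fails.
C6: W + S = -1 + (-1) = -2; -2 > -5 — holds.
C7: |-1 - 14| = 15 — holds.
C8: P = -8 is in {-10, -8, -6, -7, -5} — holds.
C9: U = 14, T = -10; 14 > -10 — holds.
C10: Q=-3, W=-1, R=-10; 1 of them equals -1 — holds.

No — constraint 5 is not satisfied.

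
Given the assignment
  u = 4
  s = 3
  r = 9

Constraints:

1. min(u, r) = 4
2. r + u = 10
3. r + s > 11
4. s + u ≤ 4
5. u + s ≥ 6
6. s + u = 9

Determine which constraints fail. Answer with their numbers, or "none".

1. min(4, 9) = 4  ✓
2. r + u = 9 + 4 = 13, not 10  ✗
3. r + s = 9 + 3 = 12; 12 > 11  ✓
4. s + u = 3 + 4 = 7; 7 > 4, bound 4 not met  ✗
5. u + s = 4 + 3 = 7; 7 ≥ 6  ✓
6. s + u = 3 + 4 = 7, not 9  ✗

Constraints 2, 4, and 6 do not hold.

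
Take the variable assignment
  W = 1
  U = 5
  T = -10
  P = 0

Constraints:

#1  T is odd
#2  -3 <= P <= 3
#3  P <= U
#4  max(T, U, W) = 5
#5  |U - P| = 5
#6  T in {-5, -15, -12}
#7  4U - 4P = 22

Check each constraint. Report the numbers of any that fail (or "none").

#1 T = -10 is even — violated.
#2 P = 0 lies in [-3, 3] — satisfied.
#3 P = 0, U = 5; 0 ≤ 5 — satisfied.
#4 max(-10, 5, 1) = 5 — satisfied.
#5 |5 - 0| = 5 — satisfied.
#6 T = -10 is not in {-5, -15, -12} — violated.
#7 4U - 4P = 4(5) - 4(0) = 20, not 22 — violated.

Constraints 1, 6, and 7 are violated.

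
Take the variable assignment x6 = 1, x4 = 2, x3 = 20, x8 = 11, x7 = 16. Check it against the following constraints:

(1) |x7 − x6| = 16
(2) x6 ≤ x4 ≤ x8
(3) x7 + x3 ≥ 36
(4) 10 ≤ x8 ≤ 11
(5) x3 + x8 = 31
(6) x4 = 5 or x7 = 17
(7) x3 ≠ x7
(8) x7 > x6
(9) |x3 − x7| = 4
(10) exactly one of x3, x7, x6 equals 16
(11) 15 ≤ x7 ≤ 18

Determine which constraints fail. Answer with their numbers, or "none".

No — constraints 1 and 6 are not satisfied.

(1) |16 − 1| = 15, not 16 — fails.
(2) values 1 ≤ 2 ≤ 11 — holds.
(3) x7 + x3 = 16 + 20 = 36; 36 ≥ 36 — holds.
(4) x8 = 11 lies in [10, 11] — holds.
(5) x3 + x8 = 20 + 11 = 31 — holds.
(6) x4 = 2 ≠ 5 and x7 = 16 ≠ 17; both disjuncts false — fails.
(7) x3 = 20, x7 = 16; distinct — holds.
(8) x7 = 16, x6 = 1; 16 > 1 — holds.
(9) |20 − 16| = 4 — holds.
(10) x3=20, x7=16, x6=1; 1 of them equals 16 — holds.
(11) x7 = 16 lies in [15, 18] — holds.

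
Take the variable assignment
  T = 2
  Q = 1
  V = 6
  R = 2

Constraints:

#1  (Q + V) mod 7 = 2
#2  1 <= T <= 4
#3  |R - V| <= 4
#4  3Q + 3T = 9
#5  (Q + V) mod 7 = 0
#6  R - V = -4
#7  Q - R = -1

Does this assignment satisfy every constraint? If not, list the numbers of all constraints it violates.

#1 Q + V = 7; 7 mod 7 = 0, not 2 — does not hold.
#2 T = 2 lies in [1, 4] — holds.
#3 |2 - 6| = 4; 4 ≤ 4 — holds.
#4 3Q + 3T = 3(1) + 3(2) = 9 — holds.
#5 Q + V = 7; 7 mod 7 = 0 — holds.
#6 R - V = 2 - 6 = -4 — holds.
#7 Q - R = 1 - 2 = -1 — holds.

Violated: 1.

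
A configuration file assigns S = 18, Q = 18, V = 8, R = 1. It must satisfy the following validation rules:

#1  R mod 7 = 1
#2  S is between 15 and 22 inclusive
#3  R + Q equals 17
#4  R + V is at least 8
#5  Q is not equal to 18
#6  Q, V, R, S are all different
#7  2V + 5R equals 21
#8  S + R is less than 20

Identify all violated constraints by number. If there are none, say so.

#1 1 mod 7 = 1 — OK.
#2 S = 18 lies in [15, 22] — OK.
#3 R + Q = 1 + 18 = 19, not 17 — violated.
#4 R + V = 1 + 8 = 9; 9 ≥ 8 — OK.
#5 Q = 18, but 18 is required to differ — violated.
#6 Q = S = 18, not all different — violated.
#7 2V + 5R = 2(8) + 5(1) = 21 — OK.
#8 S + R = 18 + 1 = 19; 19 < 20 — OK.

Constraints 3, 5, 6 do not hold.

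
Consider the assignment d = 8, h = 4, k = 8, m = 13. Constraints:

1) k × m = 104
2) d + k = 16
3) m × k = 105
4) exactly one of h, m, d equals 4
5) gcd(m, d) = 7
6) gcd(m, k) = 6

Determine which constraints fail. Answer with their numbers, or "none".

The assignment fails constraints 3, 5, 6.

1) k × m = 8 × 13 = 104 — satisfied.
2) d + k = 8 + 8 = 16 — satisfied.
3) m × k = 13 × 8 = 104, not 105 — violated.
4) h=4, m=13, d=8; 1 of them equals 4 — satisfied.
5) gcd(13, 8) = 1, not 7 — violated.
6) gcd(13, 8) = 1, not 6 — violated.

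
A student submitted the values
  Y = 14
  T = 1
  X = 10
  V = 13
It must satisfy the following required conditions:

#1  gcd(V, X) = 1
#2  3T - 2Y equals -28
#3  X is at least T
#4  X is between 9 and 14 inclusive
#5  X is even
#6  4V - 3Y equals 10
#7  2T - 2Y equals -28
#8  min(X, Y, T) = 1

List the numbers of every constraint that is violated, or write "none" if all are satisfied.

No — constraints 2 and 7 are not satisfied.

#1 gcd(13, 10) = 1 — satisfied.
#2 3T - 2Y = 3(1) - 2(14) = -25, not -28 — violated.
#3 X = 10, T = 1; 10 ≥ 1 — satisfied.
#4 X = 10 lies in [9, 14] — satisfied.
#5 X = 10 is even — satisfied.
#6 4V - 3Y = 4(13) - 3(14) = 10 — satisfied.
#7 2T - 2Y = 2(1) - 2(14) = -26, not -28 — violated.
#8 min(10, 14, 1) = 1 — satisfied.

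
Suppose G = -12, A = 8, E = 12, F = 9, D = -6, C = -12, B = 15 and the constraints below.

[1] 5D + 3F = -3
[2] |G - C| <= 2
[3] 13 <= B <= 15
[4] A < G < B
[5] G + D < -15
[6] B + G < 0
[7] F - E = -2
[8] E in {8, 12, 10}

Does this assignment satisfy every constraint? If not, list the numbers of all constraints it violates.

[1] 5D + 3F = 5(-6) + 3(9) = -3  true
[2] |-12 - (-12)| = 0; 0 ≤ 2  true
[3] B = 15 lies in [13, 15]  true
[4] values 8, -12, 15; A = 8 is not < G = -12  false
[5] G + D = -12 + (-6) = -18; -18 < -15  true
[6] B + G = 15 + (-12) = 3; 3 ≥ 0, bound 0 not met  false
[7] F - E = 9 - 12 = -3, not -2  false
[8] E = 12 is in {8, 12, 10}  true

Constraints 4, 6, 7 do not hold.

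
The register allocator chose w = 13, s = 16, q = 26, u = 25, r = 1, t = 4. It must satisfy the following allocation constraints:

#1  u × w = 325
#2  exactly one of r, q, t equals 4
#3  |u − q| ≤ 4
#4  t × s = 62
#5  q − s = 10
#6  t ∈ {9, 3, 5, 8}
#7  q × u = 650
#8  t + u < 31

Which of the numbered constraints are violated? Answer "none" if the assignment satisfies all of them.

Constraints 4, 6 are violated.

#1 u × w = 25 × 13 = 325  holds
#2 r=1, q=26, t=4; 1 of them equals 4  holds
#3 |25 − 26| = 1; 1 ≤ 4  holds
#4 t × s = 4 × 16 = 64, not 62  fails
#5 q − s = 26 − 16 = 10  holds
#6 t = 4 is not in {9, 3, 5, 8}  fails
#7 q × u = 26 × 25 = 650  holds
#8 t + u = 4 + 25 = 29; 29 < 31  holds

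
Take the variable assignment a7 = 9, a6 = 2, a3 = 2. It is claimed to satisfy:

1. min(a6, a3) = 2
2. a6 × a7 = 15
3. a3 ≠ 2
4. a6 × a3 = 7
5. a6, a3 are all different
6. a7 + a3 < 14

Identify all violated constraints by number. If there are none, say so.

1. min(2, 2) = 2 — OK.
2. a6 × a7 = 2 × 9 = 18, not 15 — violated.
3. a3 = 2, but 2 is required to differ — violated.
4. a6 × a3 = 2 × 2 = 4, not 7 — violated.
5. a6 = a3 = 2, not all different — violated.
6. a7 + a3 = 9 + 2 = 11; 11 < 14 — OK.

Constraints 2, 3, 4, 5 are violated.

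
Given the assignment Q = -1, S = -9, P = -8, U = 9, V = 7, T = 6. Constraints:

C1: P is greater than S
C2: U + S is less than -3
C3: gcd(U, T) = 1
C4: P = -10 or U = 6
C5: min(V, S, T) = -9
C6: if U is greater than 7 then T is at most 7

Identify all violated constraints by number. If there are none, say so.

No — constraints 2, 3, and 4 are not satisfied.

C1: P = -8, S = -9; -8 > -9  yes
C2: U + S = 9 + (-9) = 0; 0 ≥ -3, bound -3 not met  no
C3: gcd(9, 6) = 3, not 1  no
C4: P = -8 ≠ -10 and U = 9 ≠ 6; both disjuncts false  no
C5: min(7, -9, 6) = -9  yes
C6: U = 9 > 7, so we need T ≤ 7; T = 6 ≤ 7  yes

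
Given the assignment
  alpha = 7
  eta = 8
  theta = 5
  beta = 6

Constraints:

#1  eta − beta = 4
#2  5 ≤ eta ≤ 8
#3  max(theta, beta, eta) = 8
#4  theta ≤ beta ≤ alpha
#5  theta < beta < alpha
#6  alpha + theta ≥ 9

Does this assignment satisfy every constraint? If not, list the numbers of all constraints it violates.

Constraint 1 does not hold.

#1 eta − beta = 8 − 6 = 2, not 4 — violated.
#2 eta = 8 lies in [5, 8] — satisfied.
#3 max(5, 6, 8) = 8 — satisfied.
#4 values 5 ≤ 6 ≤ 7 — satisfied.
#5 values 5 < 6 < 7 — satisfied.
#6 alpha + theta = 7 + 5 = 12; 12 ≥ 9 — satisfied.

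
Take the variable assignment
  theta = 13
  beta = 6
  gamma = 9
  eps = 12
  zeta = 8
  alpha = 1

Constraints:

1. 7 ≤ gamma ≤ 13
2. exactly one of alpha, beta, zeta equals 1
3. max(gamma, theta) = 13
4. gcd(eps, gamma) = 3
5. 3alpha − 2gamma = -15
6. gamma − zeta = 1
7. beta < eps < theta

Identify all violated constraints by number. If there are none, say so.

1. gamma = 9 lies in [7, 13] — satisfied.
2. alpha=1, beta=6, zeta=8; 1 of them equals 1 — satisfied.
3. max(9, 13) = 13 — satisfied.
4. gcd(12, 9) = 3 — satisfied.
5. 3alpha − 2gamma = 3(1) − 2(9) = -15 — satisfied.
6. gamma − zeta = 9 − 8 = 1 — satisfied.
7. values 6 < 12 < 13 — satisfied.

All constraints are satisfied.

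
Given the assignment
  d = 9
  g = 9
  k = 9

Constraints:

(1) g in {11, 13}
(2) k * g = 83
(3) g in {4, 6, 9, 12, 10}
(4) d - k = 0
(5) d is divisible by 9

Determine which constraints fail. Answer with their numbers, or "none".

(1) g = 9 is not in {11, 13}  false
(2) k * g = 9 * 9 = 81, not 83  false
(3) g = 9 is in {4, 6, 9, 12, 10}  true
(4) d - k = 9 - 9 = 0  true
(5) 9 / 9 = 1, so 9 divides 9  true

No — constraints 1 and 2 are not satisfied.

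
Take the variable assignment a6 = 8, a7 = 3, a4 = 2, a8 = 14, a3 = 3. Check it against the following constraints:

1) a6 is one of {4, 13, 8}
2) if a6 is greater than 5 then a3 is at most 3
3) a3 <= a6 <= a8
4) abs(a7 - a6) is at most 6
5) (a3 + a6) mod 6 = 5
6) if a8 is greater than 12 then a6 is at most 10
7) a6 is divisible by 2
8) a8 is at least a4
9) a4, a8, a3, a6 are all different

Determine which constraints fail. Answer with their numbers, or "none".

1) a6 = 8 is in {4, 13, 8} — satisfied.
2) a6 = 8 > 5, so we need a3 ≤ 3; a3 = 3 ≤ 3 — satisfied.
3) values 3 <= 8 <= 14 — satisfied.
4) abs(3 - 8) = 5; 5 ≤ 6 — satisfied.
5) a3 + a6 = 11; 11 mod 6 = 5 — satisfied.
6) a8 = 14 > 12, so we need a6 ≤ 10; a6 = 8 ≤ 10 — satisfied.
7) 8 / 2 = 4, so 2 divides 8 — satisfied.
8) a8 = 14, a4 = 2; 14 ≥ 2 — satisfied.
9) values 2, 14, 3, 8 are pairwise distinct — satisfied.

None — every constraint holds.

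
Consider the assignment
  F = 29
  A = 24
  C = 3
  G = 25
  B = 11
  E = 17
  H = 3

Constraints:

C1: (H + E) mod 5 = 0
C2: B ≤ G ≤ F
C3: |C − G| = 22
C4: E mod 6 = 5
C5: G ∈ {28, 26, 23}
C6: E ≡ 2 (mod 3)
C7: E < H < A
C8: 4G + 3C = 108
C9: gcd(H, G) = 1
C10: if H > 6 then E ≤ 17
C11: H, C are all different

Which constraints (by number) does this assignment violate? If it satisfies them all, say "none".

The assignment fails constraints 5, 7, 8, 11.

C1: H + E = 20; 20 mod 5 = 0 — holds.
C2: values 11 ≤ 25 ≤ 29 — holds.
C3: |3 − 25| = 22 — holds.
C4: 17 mod 6 = 5 — holds.
C5: G = 25 is not in {28, 26, 23} — does not hold.
C6: 17 mod 3 = 2 — holds.
C7: values 17, 3, 24; E = 17 is not < H = 3 — does not hold.
C8: 4G + 3C = 4(25) + 3(3) = 109, not 108 — does not hold.
C9: gcd(3, 25) = 1 — holds.
C10: H = 3, not > 6; antecedent false, conditional vacuously true — holds.
C11: H = C = 3, not all different — does not hold.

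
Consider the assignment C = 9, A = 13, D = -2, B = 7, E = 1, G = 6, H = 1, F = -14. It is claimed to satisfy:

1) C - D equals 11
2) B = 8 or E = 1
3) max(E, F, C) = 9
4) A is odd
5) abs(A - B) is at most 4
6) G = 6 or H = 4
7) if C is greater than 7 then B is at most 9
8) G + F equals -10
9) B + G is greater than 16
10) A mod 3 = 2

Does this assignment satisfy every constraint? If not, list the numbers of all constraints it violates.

1) C - D = 9 - (-2) = 11  yes
2) B = 7 ≠ 8, but E = 1 = 1 (second disjunct)  yes
3) max(1, -14, 9) = 9  yes
4) A = 13 is odd  yes
5) abs(13 - 7) = 6; 6 > 4, exceeds bound 4  no
6) G = 6 = 6 (first disjunct)  yes
7) C = 9 > 7, so we need B ≤ 9; B = 7 ≤ 9  yes
8) G + F = 6 + (-14) = -8, not -10  no
9) B + G = 7 + 6 = 13; 13 ≤ 16, bound 16 not met  no
10) 13 mod 3 = 1, not 2  no

Constraints 5, 8, 9, and 10 do not hold.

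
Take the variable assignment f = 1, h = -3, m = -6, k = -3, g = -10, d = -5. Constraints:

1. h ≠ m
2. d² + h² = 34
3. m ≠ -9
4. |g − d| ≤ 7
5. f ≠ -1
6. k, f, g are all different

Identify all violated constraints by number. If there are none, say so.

The assignment satisfies every constraint.

1. h = -3, m = -6; distinct  holds
2. d² + h² = (-5)² + (-3)² = 25 + 9 = 34  holds
3. m = -6, and -6 ≠ -9  holds
4. |-10 − (-5)| = 5; 5 ≤ 7  holds
5. f = 1, and 1 ≠ -1  holds
6. values -3, 1, -10 are pairwise distinct  holds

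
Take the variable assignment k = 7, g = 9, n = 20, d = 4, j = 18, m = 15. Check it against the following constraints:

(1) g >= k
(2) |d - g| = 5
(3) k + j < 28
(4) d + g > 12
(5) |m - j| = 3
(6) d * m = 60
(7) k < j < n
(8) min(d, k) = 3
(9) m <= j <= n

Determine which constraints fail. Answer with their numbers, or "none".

(1) g = 9, k = 7; 9 ≥ 7 — satisfied.
(2) |4 - 9| = 5 — satisfied.
(3) k + j = 7 + 18 = 25; 25 < 28 — satisfied.
(4) d + g = 4 + 9 = 13; 13 > 12 — satisfied.
(5) |15 - 18| = 3 — satisfied.
(6) d * m = 4 * 15 = 60 — satisfied.
(7) values 7 < 18 < 20 — satisfied.
(8) min(4, 7) = 4, not 3 — violated.
(9) values 15 <= 18 <= 20 — satisfied.

No — constraint 8 is not satisfied.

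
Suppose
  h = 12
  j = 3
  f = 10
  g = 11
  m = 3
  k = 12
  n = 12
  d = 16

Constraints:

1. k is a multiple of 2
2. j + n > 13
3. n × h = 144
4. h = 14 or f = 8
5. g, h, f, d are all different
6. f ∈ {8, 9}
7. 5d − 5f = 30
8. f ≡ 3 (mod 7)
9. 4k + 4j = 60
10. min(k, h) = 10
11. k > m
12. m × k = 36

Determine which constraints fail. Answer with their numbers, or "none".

1. 12 / 2 = 6, so 2 divides 12  yes
2. j + n = 3 + 12 = 15; 15 > 13  yes
3. n × h = 12 × 12 = 144  yes
4. h = 12 ≠ 14 and f = 10 ≠ 8; both disjuncts false  no
5. values 11, 12, 10, 16 are pairwise distinct  yes
6. f = 10 is not in {8, 9}  no
7. 5d − 5f = 5(16) − 5(10) = 30  yes
8. 10 mod 7 = 3  yes
9. 4k + 4j = 4(12) + 4(3) = 60  yes
10. min(12, 12) = 12, not 10  no
11. k = 12, m = 3; 12 > 3  yes
12. m × k = 3 × 12 = 36  yes

The assignment fails constraints 4, 6, 10.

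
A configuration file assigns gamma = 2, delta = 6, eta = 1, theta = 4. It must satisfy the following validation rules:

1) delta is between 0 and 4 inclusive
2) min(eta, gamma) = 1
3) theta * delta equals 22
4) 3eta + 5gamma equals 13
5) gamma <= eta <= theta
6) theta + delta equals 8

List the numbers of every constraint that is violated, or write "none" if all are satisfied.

1) delta = 6 is outside [0, 4]  fails
2) min(1, 2) = 1  holds
3) theta * delta = 4 * 6 = 24, not 22  fails
4) 3eta + 5gamma = 3(1) + 5(2) = 13  holds
5) values 2, 1, 4; gamma = 2 is not <= eta = 1  fails
6) theta + delta = 4 + 6 = 10, not 8  fails

The assignment fails constraints 1, 3, 5, and 6.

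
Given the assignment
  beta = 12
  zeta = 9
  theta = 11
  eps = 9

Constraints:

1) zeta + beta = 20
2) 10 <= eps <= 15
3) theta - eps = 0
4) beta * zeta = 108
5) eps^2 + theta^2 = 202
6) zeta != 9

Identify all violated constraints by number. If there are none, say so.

No — constraints 1, 2, 3, and 6 are not satisfied.

1) zeta + beta = 9 + 12 = 21, not 20 — violated.
2) eps = 9 is outside [10, 15] — violated.
3) theta - eps = 11 - 9 = 2, not 0 — violated.
4) beta * zeta = 12 * 9 = 108 — OK.
5) eps^2 + theta^2 = 9^2 + 11^2 = 81 + 121 = 202 — OK.
6) zeta = 9, but 9 is required to differ — violated.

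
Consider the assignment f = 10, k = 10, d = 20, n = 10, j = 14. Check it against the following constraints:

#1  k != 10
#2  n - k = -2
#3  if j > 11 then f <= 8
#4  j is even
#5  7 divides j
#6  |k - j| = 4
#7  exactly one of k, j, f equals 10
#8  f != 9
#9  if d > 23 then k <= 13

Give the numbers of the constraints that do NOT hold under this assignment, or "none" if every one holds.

Constraints 1, 2, 3, and 7 are violated.

#1 k = 10, but 10 is required to differ — fails.
#2 n - k = 10 - 10 = 0, not -2 — fails.
#3 j = 14 > 11, so we need f ≤ 8; but f = 10 > 8 — fails.
#4 j = 14 is even — holds.
#5 14 / 7 = 2, so 7 divides 14 — holds.
#6 |10 - 14| = 4 — holds.
#7 k=10, j=14, f=10; 2 of them equal 10, not exactly one — fails.
#8 f = 10, and 10 ≠ 9 — holds.
#9 d = 20, not > 23; antecedent false, conditional vacuously true — holds.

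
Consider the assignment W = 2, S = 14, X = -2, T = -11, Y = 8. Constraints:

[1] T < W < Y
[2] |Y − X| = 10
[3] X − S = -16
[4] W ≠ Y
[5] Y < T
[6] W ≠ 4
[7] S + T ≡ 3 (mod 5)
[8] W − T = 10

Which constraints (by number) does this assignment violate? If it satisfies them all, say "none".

[1] values -11 < 2 < 8 — satisfied.
[2] |8 − (-2)| = 10 — satisfied.
[3] X − S = -2 − 14 = -16 — satisfied.
[4] W = 2, Y = 8; distinct — satisfied.
[5] Y = 8, T = -11; 8 ≥ -11 (want <) — violated.
[6] W = 2, and 2 ≠ 4 — satisfied.
[7] S + T = 3; 3 mod 5 = 3 — satisfied.
[8] W − T = 2 − (-11) = 13, not 10 — violated.

Constraints 5 and 8 do not hold.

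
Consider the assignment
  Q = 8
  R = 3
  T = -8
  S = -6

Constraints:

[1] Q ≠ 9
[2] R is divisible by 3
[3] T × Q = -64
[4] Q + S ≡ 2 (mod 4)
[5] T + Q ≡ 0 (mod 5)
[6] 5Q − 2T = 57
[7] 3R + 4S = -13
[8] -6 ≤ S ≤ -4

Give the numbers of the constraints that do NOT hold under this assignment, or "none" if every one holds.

[1] Q = 8, and 8 ≠ 9 — holds.
[2] 3 / 3 = 1, so 3 divides 3 — holds.
[3] T × Q = -8 × 8 = -64 — holds.
[4] Q + S = 2; 2 mod 4 = 2 — holds.
[5] T + Q = 0; 0 mod 5 = 0 — holds.
[6] 5Q − 2T = 5(8) − 2(-8) = 56, not 57 — does not hold.
[7] 3R + 4S = 3(3) + 4(-6) = -15, not -13 — does not hold.
[8] S = -6 lies in [-6, -4] — holds.

Constraints 6, 7 do not hold.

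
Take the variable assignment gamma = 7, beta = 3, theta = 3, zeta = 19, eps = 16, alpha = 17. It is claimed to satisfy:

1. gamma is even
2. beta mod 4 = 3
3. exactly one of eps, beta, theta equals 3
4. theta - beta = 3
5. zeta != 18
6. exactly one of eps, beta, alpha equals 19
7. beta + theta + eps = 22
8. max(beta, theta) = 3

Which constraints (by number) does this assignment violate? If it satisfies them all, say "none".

1. gamma = 7 is odd  ✗
2. 3 mod 4 = 3  ✓
3. eps=16, beta=3, theta=3; 2 of them equal 3, not exactly one  ✗
4. theta - beta = 3 - 3 = 0, not 3  ✗
5. zeta = 19, and 19 ≠ 18  ✓
6. eps=16, beta=3, alpha=17; 0 of them equal 19, not exactly one  ✗
7. beta + theta + eps = 3 + 3 + 16 = 22  ✓
8. max(3, 3) = 3  ✓

No — constraints 1, 3, 4, 6 are not satisfied.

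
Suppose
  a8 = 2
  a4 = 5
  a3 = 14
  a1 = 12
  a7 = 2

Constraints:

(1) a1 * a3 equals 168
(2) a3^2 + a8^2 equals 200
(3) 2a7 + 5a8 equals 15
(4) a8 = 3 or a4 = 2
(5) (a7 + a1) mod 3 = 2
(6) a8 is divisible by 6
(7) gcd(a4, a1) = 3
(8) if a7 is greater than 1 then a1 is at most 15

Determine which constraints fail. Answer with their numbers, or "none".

Violated: 3, 4, 6, and 7.

(1) a1 * a3 = 12 * 14 = 168 — holds.
(2) a3^2 + a8^2 = 14^2 + 2^2 = 196 + 4 = 200 — holds.
(3) 2a7 + 5a8 = 2(2) + 5(2) = 14, not 15 — does not hold.
(4) a8 = 2 ≠ 3 and a4 = 5 ≠ 2; both disjuncts false — does not hold.
(5) a7 + a1 = 14; 14 mod 3 = 2 — holds.
(6) 2 = 6*0 + 2, so 6 does not divide 2 — does not hold.
(7) gcd(5, 12) = 1, not 3 — does not hold.
(8) a7 = 2 > 1, so we need a1 ≤ 15; a1 = 12 ≤ 15 — holds.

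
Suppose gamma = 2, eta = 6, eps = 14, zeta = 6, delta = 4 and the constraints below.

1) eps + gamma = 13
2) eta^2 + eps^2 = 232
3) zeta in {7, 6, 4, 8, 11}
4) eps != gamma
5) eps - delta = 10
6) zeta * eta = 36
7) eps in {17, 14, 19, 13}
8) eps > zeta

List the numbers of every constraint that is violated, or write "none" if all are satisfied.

1) eps + gamma = 14 + 2 = 16, not 13  no
2) eta^2 + eps^2 = 6^2 + 14^2 = 36 + 196 = 232  yes
3) zeta = 6 is in {7, 6, 4, 8, 11}  yes
4) eps = 14, gamma = 2; distinct  yes
5) eps - delta = 14 - 4 = 10  yes
6) zeta * eta = 6 * 6 = 36  yes
7) eps = 14 is in {17, 14, 19, 13}  yes
8) eps = 14, zeta = 6; 14 > 6  yes

Constraint 1 does not hold.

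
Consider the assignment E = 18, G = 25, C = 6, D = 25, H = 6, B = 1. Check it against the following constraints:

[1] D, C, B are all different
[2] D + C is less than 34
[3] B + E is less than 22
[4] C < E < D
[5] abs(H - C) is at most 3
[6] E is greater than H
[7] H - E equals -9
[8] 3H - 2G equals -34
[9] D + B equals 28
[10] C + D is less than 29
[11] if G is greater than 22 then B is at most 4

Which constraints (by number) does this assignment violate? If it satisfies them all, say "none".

No — constraints 7, 8, 9, and 10 are not satisfied.

[1] values 25, 6, 1 are pairwise distinct — holds.
[2] D + C = 25 + 6 = 31; 31 < 34 — holds.
[3] B + E = 1 + 18 = 19; 19 < 22 — holds.
[4] values 6 < 18 < 25 — holds.
[5] abs(6 - 6) = 0; 0 ≤ 3 — holds.
[6] E = 18, H = 6; 18 > 6 — holds.
[7] H - E = 6 - 18 = -12, not -9 — does not hold.
[8] 3H - 2G = 3(6) - 2(25) = -32, not -34 — does not hold.
[9] D + B = 25 + 1 = 26, not 28 — does not hold.
[10] C + D = 6 + 25 = 31; 31 ≥ 29, bound 29 not met — does not hold.
[11] G = 25 > 22, so we need B ≤ 4; B = 1 ≤ 4 — holds.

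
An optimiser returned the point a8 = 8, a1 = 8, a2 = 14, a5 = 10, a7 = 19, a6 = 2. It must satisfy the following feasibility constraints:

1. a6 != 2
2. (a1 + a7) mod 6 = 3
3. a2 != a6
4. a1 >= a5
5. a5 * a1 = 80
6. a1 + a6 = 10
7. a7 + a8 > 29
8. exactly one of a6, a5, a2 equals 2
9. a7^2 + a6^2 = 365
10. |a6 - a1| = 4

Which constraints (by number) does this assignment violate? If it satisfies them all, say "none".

Constraints 1, 4, 7, 10 do not hold.

1. a6 = 2, but 2 is required to differ  FAIL
2. a1 + a7 = 27; 27 mod 6 = 3  OK
3. a2 = 14, a6 = 2; distinct  OK
4. a1 = 8, a5 = 10; 8 < 10 (want ≥)  FAIL
5. a5 * a1 = 10 * 8 = 80  OK
6. a1 + a6 = 8 + 2 = 10  OK
7. a7 + a8 = 19 + 8 = 27; 27 ≤ 29, bound 29 not met  FAIL
8. a6=2, a5=10, a2=14; 1 of them equals 2  OK
9. a7^2 + a6^2 = 19^2 + 2^2 = 361 + 4 = 365  OK
10. |2 - 8| = 6, not 4  FAIL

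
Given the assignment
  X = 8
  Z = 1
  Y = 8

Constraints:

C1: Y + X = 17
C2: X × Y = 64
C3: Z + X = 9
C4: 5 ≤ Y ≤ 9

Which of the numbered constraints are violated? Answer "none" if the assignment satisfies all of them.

C1: Y + X = 8 + 8 = 16, not 17 — fails.
C2: X × Y = 8 × 8 = 64 — holds.
C3: Z + X = 1 + 8 = 9 — holds.
C4: Y = 8 lies in [5, 9] — holds.

Constraint 1 is violated.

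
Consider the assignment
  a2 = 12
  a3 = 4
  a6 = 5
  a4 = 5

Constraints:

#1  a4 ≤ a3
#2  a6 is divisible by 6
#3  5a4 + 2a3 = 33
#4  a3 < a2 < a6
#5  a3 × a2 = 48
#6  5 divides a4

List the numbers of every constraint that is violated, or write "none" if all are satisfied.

#1 a4 = 5, a3 = 4; 5 > 4 (want ≤)  FAIL
#2 5 = 6×0 + 5, so 6 does not divide 5  FAIL
#3 5a4 + 2a3 = 5(5) + 2(4) = 33  OK
#4 values 4, 12, 5; a2 = 12 is not < a6 = 5  FAIL
#5 a3 × a2 = 4 × 12 = 48  OK
#6 5 / 5 = 1, so 5 divides 5  OK

The assignment fails constraints 1, 2, and 4.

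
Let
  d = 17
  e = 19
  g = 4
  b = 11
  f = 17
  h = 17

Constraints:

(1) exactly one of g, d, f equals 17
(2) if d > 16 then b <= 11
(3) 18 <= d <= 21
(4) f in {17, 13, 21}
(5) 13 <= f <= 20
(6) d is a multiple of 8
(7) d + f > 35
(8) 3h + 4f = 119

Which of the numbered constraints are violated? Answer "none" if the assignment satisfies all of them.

(1) g=4, d=17, f=17; 2 of them equal 17, not exactly one — does not hold.
(2) d = 17 > 16, so we need b ≤ 11; b = 11 ≤ 11 — holds.
(3) d = 17 is outside [18, 21] — does not hold.
(4) f = 17 is in {17, 13, 21} — holds.
(5) f = 17 lies in [13, 20] — holds.
(6) 17 = 8*2 + 1, so 8 does not divide 17 — does not hold.
(7) d + f = 17 + 17 = 34; 34 ≤ 35, bound 35 not met — does not hold.
(8) 3h + 4f = 3(17) + 4(17) = 119 — holds.

The assignment fails constraints 1, 3, 6, and 7.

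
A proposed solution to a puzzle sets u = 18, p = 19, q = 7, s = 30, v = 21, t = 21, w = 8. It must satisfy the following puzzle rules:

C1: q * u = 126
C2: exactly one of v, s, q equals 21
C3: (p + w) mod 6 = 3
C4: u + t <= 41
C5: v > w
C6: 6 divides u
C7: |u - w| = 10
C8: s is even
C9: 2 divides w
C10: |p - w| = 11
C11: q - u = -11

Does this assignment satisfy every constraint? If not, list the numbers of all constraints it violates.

Yes — all constraints hold.

C1: q * u = 7 * 18 = 126 — holds.
C2: v=21, s=30, q=7; 1 of them equals 21 — holds.
C3: p + w = 27; 27 mod 6 = 3 — holds.
C4: u + t = 18 + 21 = 39; 39 ≤ 41 — holds.
C5: v = 21, w = 8; 21 > 8 — holds.
C6: 18 / 6 = 3, so 6 divides 18 — holds.
C7: |18 - 8| = 10 — holds.
C8: s = 30 is even — holds.
C9: 8 / 2 = 4, so 2 divides 8 — holds.
C10: |19 - 8| = 11 — holds.
C11: q - u = 7 - 18 = -11 — holds.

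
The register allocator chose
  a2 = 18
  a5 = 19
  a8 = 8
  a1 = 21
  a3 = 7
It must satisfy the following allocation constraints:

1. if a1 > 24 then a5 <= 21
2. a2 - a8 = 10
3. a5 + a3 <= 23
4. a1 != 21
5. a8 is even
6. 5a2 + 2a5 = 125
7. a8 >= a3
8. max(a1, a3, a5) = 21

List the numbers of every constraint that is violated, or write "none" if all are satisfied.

1. a1 = 21, not > 24; antecedent false, conditional vacuously true  true
2. a2 - a8 = 18 - 8 = 10  true
3. a5 + a3 = 19 + 7 = 26; 26 > 23, bound 23 not met  false
4. a1 = 21, but 21 is required to differ  false
5. a8 = 8 is even  true
6. 5a2 + 2a5 = 5(18) + 2(19) = 128, not 125  false
7. a8 = 8, a3 = 7; 8 ≥ 7  true
8. max(21, 7, 19) = 21  true

Constraints 3, 4, and 6 do not hold.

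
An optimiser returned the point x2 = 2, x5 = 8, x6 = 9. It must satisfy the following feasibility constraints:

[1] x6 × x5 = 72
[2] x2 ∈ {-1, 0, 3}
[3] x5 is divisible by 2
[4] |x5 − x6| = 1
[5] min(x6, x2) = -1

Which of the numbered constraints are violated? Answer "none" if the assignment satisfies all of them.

[1] x6 × x5 = 9 × 8 = 72 — holds.
[2] x2 = 2 is not in {-1, 0, 3} — does not hold.
[3] 8 / 2 = 4, so 2 divides 8 — holds.
[4] |8 − 9| = 1 — holds.
[5] min(9, 2) = 2, not -1 — does not hold.

Constraints 2 and 5 do not hold.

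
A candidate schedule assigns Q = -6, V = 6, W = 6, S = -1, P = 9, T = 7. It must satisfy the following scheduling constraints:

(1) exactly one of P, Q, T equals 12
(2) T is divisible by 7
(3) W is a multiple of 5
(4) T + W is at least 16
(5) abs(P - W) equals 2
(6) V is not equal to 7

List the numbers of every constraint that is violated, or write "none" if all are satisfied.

(1) P=9, Q=-6, T=7; 0 of them equal 12, not exactly one — fails.
(2) 7 / 7 = 1, so 7 divides 7 — holds.
(3) 6 = 5*1 + 1, so 5 does not divide 6 — fails.
(4) T + W = 7 + 6 = 13; 13 < 16, bound 16 not met — fails.
(5) abs(9 - 6) = 3, not 2 — fails.
(6) V = 6, and 6 ≠ 7 — holds.

No — constraints 1, 3, 4, 5 are not satisfied.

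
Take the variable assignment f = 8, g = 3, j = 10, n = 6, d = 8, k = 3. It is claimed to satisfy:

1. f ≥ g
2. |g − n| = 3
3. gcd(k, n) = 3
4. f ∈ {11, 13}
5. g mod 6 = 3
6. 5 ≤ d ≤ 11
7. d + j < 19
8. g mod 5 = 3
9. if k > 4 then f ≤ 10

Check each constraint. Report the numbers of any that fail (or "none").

1. f = 8, g = 3; 8 ≥ 3  true
2. |3 − 6| = 3  true
3. gcd(3, 6) = 3  true
4. f = 8 is not in {11, 13}  false
5. 3 mod 6 = 3  true
6. d = 8 lies in [5, 11]  true
7. d + j = 8 + 10 = 18; 18 < 19  true
8. 3 mod 5 = 3  true
9. k = 3, not > 4; antecedent false, conditional vacuously true  true

Constraint 4 does not hold.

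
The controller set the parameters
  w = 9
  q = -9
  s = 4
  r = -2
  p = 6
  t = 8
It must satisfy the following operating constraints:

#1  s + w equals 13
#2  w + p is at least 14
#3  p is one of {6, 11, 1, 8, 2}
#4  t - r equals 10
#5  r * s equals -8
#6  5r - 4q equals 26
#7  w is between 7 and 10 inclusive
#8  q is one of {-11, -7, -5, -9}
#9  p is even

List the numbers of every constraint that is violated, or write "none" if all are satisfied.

The assignment satisfies every constraint.

#1 s + w = 4 + 9 = 13 — satisfied.
#2 w + p = 9 + 6 = 15; 15 ≥ 14 — satisfied.
#3 p = 6 is in {6, 11, 1, 8, 2} — satisfied.
#4 t - r = 8 - (-2) = 10 — satisfied.
#5 r * s = -2 * 4 = -8 — satisfied.
#6 5r - 4q = 5(-2) - 4(-9) = 26 — satisfied.
#7 w = 9 lies in [7, 10] — satisfied.
#8 q = -9 is in {-11, -7, -5, -9} — satisfied.
#9 p = 6 is even — satisfied.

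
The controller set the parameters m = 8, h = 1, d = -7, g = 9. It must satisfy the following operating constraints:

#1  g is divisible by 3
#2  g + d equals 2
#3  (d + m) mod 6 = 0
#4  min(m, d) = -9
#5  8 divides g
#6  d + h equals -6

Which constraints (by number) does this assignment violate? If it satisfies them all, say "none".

#1 9 / 3 = 3, so 3 divides 9  ✔
#2 g + d = 9 + (-7) = 2  ✔
#3 d + m = 1; 1 mod 6 = 1, not 0  ✘
#4 min(8, -7) = -7, not -9  ✘
#5 9 = 8*1 + 1, so 8 does not divide 9  ✘
#6 d + h = -7 + 1 = -6  ✔

Constraints 3, 4, and 5 are violated.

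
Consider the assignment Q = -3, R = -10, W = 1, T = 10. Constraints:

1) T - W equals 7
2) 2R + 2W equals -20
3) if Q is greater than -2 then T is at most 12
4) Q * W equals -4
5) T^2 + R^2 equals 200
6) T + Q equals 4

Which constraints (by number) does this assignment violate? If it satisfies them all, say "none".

1) T - W = 10 - 1 = 9, not 7  ✘
2) 2R + 2W = 2(-10) + 2(1) = -18, not -20  ✘
3) Q = -3, not > -2; antecedent false, conditional vacuously true  ✔
4) Q * W = -3 * 1 = -3, not -4  ✘
5) T^2 + R^2 = 10^2 + (-10)^2 = 100 + 100 = 200  ✔
6) T + Q = 10 + (-3) = 7, not 4  ✘

The assignment fails constraints 1, 2, 4, and 6.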